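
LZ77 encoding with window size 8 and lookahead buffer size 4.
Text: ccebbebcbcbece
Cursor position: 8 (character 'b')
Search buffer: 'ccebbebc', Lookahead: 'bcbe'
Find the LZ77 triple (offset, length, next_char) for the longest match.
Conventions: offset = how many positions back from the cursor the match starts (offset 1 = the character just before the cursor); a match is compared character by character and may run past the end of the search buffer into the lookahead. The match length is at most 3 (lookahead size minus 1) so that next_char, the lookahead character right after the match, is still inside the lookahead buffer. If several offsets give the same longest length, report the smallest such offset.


Try each offset into the search buffer:
  offset=1 (pos 7, char 'c'): match length 0
  offset=2 (pos 6, char 'b'): match length 3
  offset=3 (pos 5, char 'e'): match length 0
  offset=4 (pos 4, char 'b'): match length 1
  offset=5 (pos 3, char 'b'): match length 1
  offset=6 (pos 2, char 'e'): match length 0
  offset=7 (pos 1, char 'c'): match length 0
  offset=8 (pos 0, char 'c'): match length 0
Longest match has length 3 at offset 2.
next_char = character at position 8 + 3 = 11 -> 'e'

Best match: offset=2, length=3 (matching 'bcb' starting at position 6)
LZ77 triple: (2, 3, 'e')


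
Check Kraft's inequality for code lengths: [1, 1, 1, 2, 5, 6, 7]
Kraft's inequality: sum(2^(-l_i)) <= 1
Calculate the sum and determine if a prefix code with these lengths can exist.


Sum = 2^(-1) + 2^(-1) + 2^(-1) + 2^(-2) + 2^(-5) + 2^(-6) + 2^(-7)
    = 0.5 + 0.5 + 0.5 + 0.25 + 0.03125 + 0.015625 + 0.0078125
    = 231/128 = 1.8046875
Since 1.8046875 > 1, Kraft's inequality is NOT satisfied.
A prefix code with these lengths CANNOT exist.

Kraft sum = 1.8046875. Not satisfied.


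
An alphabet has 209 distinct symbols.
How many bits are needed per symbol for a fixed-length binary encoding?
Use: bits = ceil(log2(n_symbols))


log2(209) = 7.7074
Bracket: 2^7 = 128 < 209 <= 2^8 = 256
So ceil(log2(209)) = 8

bits = ceil(log2(209)) = ceil(7.7074) = 8 bits


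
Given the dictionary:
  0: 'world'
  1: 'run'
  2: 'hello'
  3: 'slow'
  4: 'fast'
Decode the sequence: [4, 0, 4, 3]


Look up each index in the dictionary:
  4 -> 'fast'
  0 -> 'world'
  4 -> 'fast'
  3 -> 'slow'

Decoded: "fast world fast slow"


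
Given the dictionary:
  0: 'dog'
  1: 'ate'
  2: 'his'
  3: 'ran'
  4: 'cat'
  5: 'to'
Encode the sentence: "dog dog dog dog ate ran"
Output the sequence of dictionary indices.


Look up each word in the dictionary:
  'dog' -> 0
  'dog' -> 0
  'dog' -> 0
  'dog' -> 0
  'ate' -> 1
  'ran' -> 3

Encoded: [0, 0, 0, 0, 1, 3]


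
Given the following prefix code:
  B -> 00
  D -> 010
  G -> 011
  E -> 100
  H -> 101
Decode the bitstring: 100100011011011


Decoding step by step:
Bits 100 -> E
Bits 100 -> E
Bits 011 -> G
Bits 011 -> G
Bits 011 -> G


Decoded message: EEGGG


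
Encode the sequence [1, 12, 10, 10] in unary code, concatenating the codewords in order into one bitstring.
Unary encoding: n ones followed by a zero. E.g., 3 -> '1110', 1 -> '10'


Encode each number as n ones followed by a terminating 0:
  1 -> 10 (2 bits)
  12 -> 1111111111110 (13 bits)
  10 -> 11111111110 (11 bits)
  10 -> 11111111110 (11 bits)
Total length = 2 + 13 + 11 + 11 = 37 bits.

Unary([1, 12, 10, 10]) = 1011111111111101111111111011111111110 (37 bits)


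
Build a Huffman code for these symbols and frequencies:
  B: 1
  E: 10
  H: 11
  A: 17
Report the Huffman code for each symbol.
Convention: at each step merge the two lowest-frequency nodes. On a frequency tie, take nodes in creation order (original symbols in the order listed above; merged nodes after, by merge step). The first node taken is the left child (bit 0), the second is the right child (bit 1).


Huffman tree construction:
Step 1: Merge B(1) + E(10) = 11
Step 2: Merge H(11) + (B+E)(11) = 22
Step 3: Merge A(17) + (H+(B+E))(22) = 39
Read each symbol's code off the tree from the root (left child = 0, right child = 1).

Codes:
  B: 110 (length 3)
  E: 111 (length 3)
  H: 10 (length 2)
  A: 0 (length 1)
Average code length: 72/39 = 1.8462 bits/symbol


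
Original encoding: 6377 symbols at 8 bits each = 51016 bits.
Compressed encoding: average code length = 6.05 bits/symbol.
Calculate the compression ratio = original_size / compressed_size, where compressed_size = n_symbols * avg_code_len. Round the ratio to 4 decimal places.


original_size = n_symbols * orig_bits = 6377 * 8 = 51016 bits
compressed_size = n_symbols * avg_code_len = 6377 * 6.05 = 38580.85 bits
ratio = original_size / compressed_size = 51016 / 38580.85 = 1.3223

Compression ratio = 1.3223


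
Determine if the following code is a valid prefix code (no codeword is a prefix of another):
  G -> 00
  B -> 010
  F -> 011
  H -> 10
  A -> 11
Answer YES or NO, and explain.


Checking each pair (does one codeword prefix another?):
  G='00' vs B='010': no prefix
  G='00' vs F='011': no prefix
  G='00' vs H='10': no prefix
  G='00' vs A='11': no prefix
  B='010' vs G='00': no prefix
  B='010' vs F='011': no prefix
  B='010' vs H='10': no prefix
  B='010' vs A='11': no prefix
  F='011' vs G='00': no prefix
  F='011' vs B='010': no prefix
  F='011' vs H='10': no prefix
  F='011' vs A='11': no prefix
  H='10' vs G='00': no prefix
  H='10' vs B='010': no prefix
  H='10' vs F='011': no prefix
  H='10' vs A='11': no prefix
  A='11' vs G='00': no prefix
  A='11' vs B='010': no prefix
  A='11' vs F='011': no prefix
  A='11' vs H='10': no prefix
No violation found over all pairs.

YES -- this is a valid prefix code. No codeword is a prefix of any other codeword.


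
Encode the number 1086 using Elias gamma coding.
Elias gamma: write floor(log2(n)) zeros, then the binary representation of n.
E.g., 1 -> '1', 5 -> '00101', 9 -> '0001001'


num_bits = floor(log2(1086)) + 1 = 11
leading_zeros = num_bits - 1 = 10
binary(1086) = 10000111110

Elias gamma(1086) = '0000000000' + '10000111110' = 000000000010000111110 (21 bits)


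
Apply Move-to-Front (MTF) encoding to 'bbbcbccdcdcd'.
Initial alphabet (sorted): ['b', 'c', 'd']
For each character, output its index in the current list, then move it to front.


MTF encoding:
'b': index 0 in ['b', 'c', 'd'] -> ['b', 'c', 'd']
'b': index 0 in ['b', 'c', 'd'] -> ['b', 'c', 'd']
'b': index 0 in ['b', 'c', 'd'] -> ['b', 'c', 'd']
'c': index 1 in ['b', 'c', 'd'] -> ['c', 'b', 'd']
'b': index 1 in ['c', 'b', 'd'] -> ['b', 'c', 'd']
'c': index 1 in ['b', 'c', 'd'] -> ['c', 'b', 'd']
'c': index 0 in ['c', 'b', 'd'] -> ['c', 'b', 'd']
'd': index 2 in ['c', 'b', 'd'] -> ['d', 'c', 'b']
'c': index 1 in ['d', 'c', 'b'] -> ['c', 'd', 'b']
'd': index 1 in ['c', 'd', 'b'] -> ['d', 'c', 'b']
'c': index 1 in ['d', 'c', 'b'] -> ['c', 'd', 'b']
'd': index 1 in ['c', 'd', 'b'] -> ['d', 'c', 'b']


Output: [0, 0, 0, 1, 1, 1, 0, 2, 1, 1, 1, 1]


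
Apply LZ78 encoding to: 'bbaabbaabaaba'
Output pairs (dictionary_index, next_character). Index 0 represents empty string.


LZ78 encoding steps:
Dictionary: {0: ''}
Step 1: w='' (idx 0), next='b' -> output (0, 'b'), add 'b' as idx 1
Step 2: w='b' (idx 1), next='a' -> output (1, 'a'), add 'ba' as idx 2
Step 3: w='' (idx 0), next='a' -> output (0, 'a'), add 'a' as idx 3
Step 4: w='b' (idx 1), next='b' -> output (1, 'b'), add 'bb' as idx 4
Step 5: w='a' (idx 3), next='a' -> output (3, 'a'), add 'aa' as idx 5
Step 6: w='ba' (idx 2), next='a' -> output (2, 'a'), add 'baa' as idx 6
Step 7: w='ba' (idx 2), end of input -> output (2, '')


Encoded: [(0, 'b'), (1, 'a'), (0, 'a'), (1, 'b'), (3, 'a'), (2, 'a'), (2, '')]


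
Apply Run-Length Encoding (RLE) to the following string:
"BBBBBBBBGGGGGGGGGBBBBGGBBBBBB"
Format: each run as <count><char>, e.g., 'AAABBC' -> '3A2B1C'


Scanning runs left to right:
  i=0: run of 'B' x 8 -> '8B'
  i=8: run of 'G' x 9 -> '9G'
  i=17: run of 'B' x 4 -> '4B'
  i=21: run of 'G' x 2 -> '2G'
  i=23: run of 'B' x 6 -> '6B'

RLE = 8B9G4B2G6B


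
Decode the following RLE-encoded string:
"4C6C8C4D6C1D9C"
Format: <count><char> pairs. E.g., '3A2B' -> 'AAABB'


Expanding each <count><char> pair:
  4C -> 'CCCC'
  6C -> 'CCCCCC'
  8C -> 'CCCCCCCC'
  4D -> 'DDDD'
  6C -> 'CCCCCC'
  1D -> 'D'
  9C -> 'CCCCCCCCC'

Decoded = CCCCCCCCCCCCCCCCCCDDDDCCCCCCDCCCCCCCCC


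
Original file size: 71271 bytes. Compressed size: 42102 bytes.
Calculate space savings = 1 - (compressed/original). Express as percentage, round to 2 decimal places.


ratio = compressed/original = 42102/71271 = 0.590731
savings = 1 - ratio = 1 - 0.590731 = 0.409269
as a percentage: 0.409269 * 100 = 40.93%

Space savings = 1 - 42102/71271 = 40.93%


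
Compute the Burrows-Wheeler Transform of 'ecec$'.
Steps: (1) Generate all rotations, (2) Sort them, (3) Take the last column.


Rotations (sorted):
  0: $ecec -> last char: c
  1: c$ece -> last char: e
  2: cec$e -> last char: e
  3: ec$ec -> last char: c
  4: ecec$ -> last char: $


BWT = ceec$


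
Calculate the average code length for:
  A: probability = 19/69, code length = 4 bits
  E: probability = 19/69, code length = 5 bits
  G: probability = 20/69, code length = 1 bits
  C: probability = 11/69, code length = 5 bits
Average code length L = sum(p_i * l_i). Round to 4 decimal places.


Weighted contributions p_i * l_i:
  A: (19/69) * 4 = 76/69
  E: (19/69) * 5 = 95/69
  G: (20/69) * 1 = 20/69
  C: (11/69) * 5 = 55/69
Sum = (76 + 95 + 20 + 55)/69 = 246/69

L = 246/69 = 3.5652 bits/symbol


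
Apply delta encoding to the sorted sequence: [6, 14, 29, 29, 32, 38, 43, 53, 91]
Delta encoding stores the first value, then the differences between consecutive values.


First value: 6
Deltas:
  14 - 6 = 8
  29 - 14 = 15
  29 - 29 = 0
  32 - 29 = 3
  38 - 32 = 6
  43 - 38 = 5
  53 - 43 = 10
  91 - 53 = 38


Delta encoded: [6, 8, 15, 0, 3, 6, 5, 10, 38]


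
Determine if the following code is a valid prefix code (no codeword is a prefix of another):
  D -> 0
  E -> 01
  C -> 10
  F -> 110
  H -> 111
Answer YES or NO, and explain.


Checking each pair (does one codeword prefix another?):
  D='0' vs E='01': prefix -- VIOLATION

NO -- this is NOT a valid prefix code. D (0) is a prefix of E (01).


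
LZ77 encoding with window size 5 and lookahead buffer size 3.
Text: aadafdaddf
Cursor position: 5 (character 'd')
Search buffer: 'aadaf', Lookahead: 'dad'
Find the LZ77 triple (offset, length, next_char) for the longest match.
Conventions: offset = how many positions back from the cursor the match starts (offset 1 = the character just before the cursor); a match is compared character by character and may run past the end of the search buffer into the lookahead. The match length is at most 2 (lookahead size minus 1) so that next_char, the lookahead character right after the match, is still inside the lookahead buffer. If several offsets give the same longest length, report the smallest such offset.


Try each offset into the search buffer:
  offset=1 (pos 4, char 'f'): match length 0
  offset=2 (pos 3, char 'a'): match length 0
  offset=3 (pos 2, char 'd'): match length 2
  offset=4 (pos 1, char 'a'): match length 0
  offset=5 (pos 0, char 'a'): match length 0
Longest match has length 2 at offset 3.
next_char = character at position 5 + 2 = 7 -> 'd'

Best match: offset=3, length=2 (matching 'da' starting at position 2)
LZ77 triple: (3, 2, 'd')


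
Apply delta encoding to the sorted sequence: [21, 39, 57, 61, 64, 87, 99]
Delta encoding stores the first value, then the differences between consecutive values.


First value: 21
Deltas:
  39 - 21 = 18
  57 - 39 = 18
  61 - 57 = 4
  64 - 61 = 3
  87 - 64 = 23
  99 - 87 = 12


Delta encoded: [21, 18, 18, 4, 3, 23, 12]


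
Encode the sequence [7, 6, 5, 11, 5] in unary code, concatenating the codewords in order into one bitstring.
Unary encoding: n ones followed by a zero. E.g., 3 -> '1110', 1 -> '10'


Encode each number as n ones followed by a terminating 0:
  7 -> 11111110 (8 bits)
  6 -> 1111110 (7 bits)
  5 -> 111110 (6 bits)
  11 -> 111111111110 (12 bits)
  5 -> 111110 (6 bits)
Total length = 8 + 7 + 6 + 12 + 6 = 39 bits.

Unary([7, 6, 5, 11, 5]) = 111111101111110111110111111111110111110 (39 bits)


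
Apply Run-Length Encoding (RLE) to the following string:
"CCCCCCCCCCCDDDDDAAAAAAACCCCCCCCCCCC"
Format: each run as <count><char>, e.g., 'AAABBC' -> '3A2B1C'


Scanning runs left to right:
  i=0: run of 'C' x 11 -> '11C'
  i=11: run of 'D' x 5 -> '5D'
  i=16: run of 'A' x 7 -> '7A'
  i=23: run of 'C' x 12 -> '12C'

RLE = 11C5D7A12C


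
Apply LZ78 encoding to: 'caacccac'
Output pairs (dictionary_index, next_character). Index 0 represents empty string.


LZ78 encoding steps:
Dictionary: {0: ''}
Step 1: w='' (idx 0), next='c' -> output (0, 'c'), add 'c' as idx 1
Step 2: w='' (idx 0), next='a' -> output (0, 'a'), add 'a' as idx 2
Step 3: w='a' (idx 2), next='c' -> output (2, 'c'), add 'ac' as idx 3
Step 4: w='c' (idx 1), next='c' -> output (1, 'c'), add 'cc' as idx 4
Step 5: w='ac' (idx 3), end of input -> output (3, '')


Encoded: [(0, 'c'), (0, 'a'), (2, 'c'), (1, 'c'), (3, '')]


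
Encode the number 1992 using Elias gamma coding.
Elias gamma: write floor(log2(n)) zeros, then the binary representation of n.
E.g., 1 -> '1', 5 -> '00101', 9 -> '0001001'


num_bits = floor(log2(1992)) + 1 = 11
leading_zeros = num_bits - 1 = 10
binary(1992) = 11111001000

Elias gamma(1992) = '0000000000' + '11111001000' = 000000000011111001000 (21 bits)


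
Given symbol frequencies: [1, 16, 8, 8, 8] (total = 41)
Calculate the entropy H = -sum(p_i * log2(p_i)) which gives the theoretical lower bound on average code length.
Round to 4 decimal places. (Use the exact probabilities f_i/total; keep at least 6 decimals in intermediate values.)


Per-symbol terms -p_i * log2(p_i) with p_i = f_i/41:
  p = 1/41 = 0.024390: log2(p) = -5.357552, -p*log2(p) = 0.130672
  p = 16/41 = 0.390244: log2(p) = -1.357552, -p*log2(p) = 0.529776
  p = 8/41 = 0.195122: log2(p) = -2.357552, -p*log2(p) = 0.460010
  p = 8/41 = 0.195122: log2(p) = -2.357552, -p*log2(p) = 0.460010
  p = 8/41 = 0.195122: log2(p) = -2.357552, -p*log2(p) = 0.460010
H = 0.130672 + 0.529776 + 0.460010 + 0.460010 + 0.460010 = 2.040478

H = 2.0405 bits/symbol


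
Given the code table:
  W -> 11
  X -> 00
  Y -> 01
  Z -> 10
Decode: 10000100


Decoding:
10 -> Z
00 -> X
01 -> Y
00 -> X


Result: ZXYX


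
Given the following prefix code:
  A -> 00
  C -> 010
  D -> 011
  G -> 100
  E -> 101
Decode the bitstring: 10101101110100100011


Decoding step by step:
Bits 101 -> E
Bits 011 -> D
Bits 011 -> D
Bits 101 -> E
Bits 00 -> A
Bits 100 -> G
Bits 011 -> D


Decoded message: EDDEAGD


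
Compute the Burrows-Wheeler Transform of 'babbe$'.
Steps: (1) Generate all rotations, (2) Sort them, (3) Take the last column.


Rotations (sorted):
  0: $babbe -> last char: e
  1: abbe$b -> last char: b
  2: babbe$ -> last char: $
  3: bbe$ba -> last char: a
  4: be$bab -> last char: b
  5: e$babb -> last char: b


BWT = eb$abb


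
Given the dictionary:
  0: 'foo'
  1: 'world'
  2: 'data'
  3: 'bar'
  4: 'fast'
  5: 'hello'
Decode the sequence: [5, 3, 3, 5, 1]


Look up each index in the dictionary:
  5 -> 'hello'
  3 -> 'bar'
  3 -> 'bar'
  5 -> 'hello'
  1 -> 'world'

Decoded: "hello bar bar hello world"


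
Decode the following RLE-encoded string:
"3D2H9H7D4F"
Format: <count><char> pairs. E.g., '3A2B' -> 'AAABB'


Expanding each <count><char> pair:
  3D -> 'DDD'
  2H -> 'HH'
  9H -> 'HHHHHHHHH'
  7D -> 'DDDDDDD'
  4F -> 'FFFF'

Decoded = DDDHHHHHHHHHHHDDDDDDDFFFF


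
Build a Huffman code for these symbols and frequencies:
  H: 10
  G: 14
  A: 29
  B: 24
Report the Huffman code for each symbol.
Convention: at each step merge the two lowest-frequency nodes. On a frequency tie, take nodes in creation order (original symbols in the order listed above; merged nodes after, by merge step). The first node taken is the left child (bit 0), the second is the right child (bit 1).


Huffman tree construction:
Step 1: Merge H(10) + G(14) = 24
Step 2: Merge B(24) + (H+G)(24) = 48
Step 3: Merge A(29) + (B+(H+G))(48) = 77
Read each symbol's code off the tree from the root (left child = 0, right child = 1).

Codes:
  H: 110 (length 3)
  G: 111 (length 3)
  A: 0 (length 1)
  B: 10 (length 2)
Average code length: 149/77 = 1.9351 bits/symbol


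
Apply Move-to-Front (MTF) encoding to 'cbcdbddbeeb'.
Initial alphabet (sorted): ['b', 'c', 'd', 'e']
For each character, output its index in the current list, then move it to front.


MTF encoding:
'c': index 1 in ['b', 'c', 'd', 'e'] -> ['c', 'b', 'd', 'e']
'b': index 1 in ['c', 'b', 'd', 'e'] -> ['b', 'c', 'd', 'e']
'c': index 1 in ['b', 'c', 'd', 'e'] -> ['c', 'b', 'd', 'e']
'd': index 2 in ['c', 'b', 'd', 'e'] -> ['d', 'c', 'b', 'e']
'b': index 2 in ['d', 'c', 'b', 'e'] -> ['b', 'd', 'c', 'e']
'd': index 1 in ['b', 'd', 'c', 'e'] -> ['d', 'b', 'c', 'e']
'd': index 0 in ['d', 'b', 'c', 'e'] -> ['d', 'b', 'c', 'e']
'b': index 1 in ['d', 'b', 'c', 'e'] -> ['b', 'd', 'c', 'e']
'e': index 3 in ['b', 'd', 'c', 'e'] -> ['e', 'b', 'd', 'c']
'e': index 0 in ['e', 'b', 'd', 'c'] -> ['e', 'b', 'd', 'c']
'b': index 1 in ['e', 'b', 'd', 'c'] -> ['b', 'e', 'd', 'c']


Output: [1, 1, 1, 2, 2, 1, 0, 1, 3, 0, 1]


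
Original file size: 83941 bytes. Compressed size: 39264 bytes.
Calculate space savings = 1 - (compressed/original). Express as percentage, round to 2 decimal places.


ratio = compressed/original = 39264/83941 = 0.467757
savings = 1 - ratio = 1 - 0.467757 = 0.532243
as a percentage: 0.532243 * 100 = 53.22%

Space savings = 1 - 39264/83941 = 53.22%


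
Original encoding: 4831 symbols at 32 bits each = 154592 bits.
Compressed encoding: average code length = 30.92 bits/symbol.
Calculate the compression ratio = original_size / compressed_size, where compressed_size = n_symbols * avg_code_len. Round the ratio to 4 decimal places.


original_size = n_symbols * orig_bits = 4831 * 32 = 154592 bits
compressed_size = n_symbols * avg_code_len = 4831 * 30.92 = 149374.52 bits
ratio = original_size / compressed_size = 154592 / 149374.52 = 1.0349

Compression ratio = 1.0349


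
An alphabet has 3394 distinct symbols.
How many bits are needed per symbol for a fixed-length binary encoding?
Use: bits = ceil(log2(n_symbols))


log2(3394) = 11.7288
Bracket: 2^11 = 2048 < 3394 <= 2^12 = 4096
So ceil(log2(3394)) = 12

bits = ceil(log2(3394)) = ceil(11.7288) = 12 bits


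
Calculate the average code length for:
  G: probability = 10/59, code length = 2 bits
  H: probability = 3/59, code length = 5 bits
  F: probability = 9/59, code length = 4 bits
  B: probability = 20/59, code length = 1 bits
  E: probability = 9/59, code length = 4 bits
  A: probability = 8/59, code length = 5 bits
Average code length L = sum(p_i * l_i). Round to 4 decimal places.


Weighted contributions p_i * l_i:
  G: (10/59) * 2 = 20/59
  H: (3/59) * 5 = 15/59
  F: (9/59) * 4 = 36/59
  B: (20/59) * 1 = 20/59
  E: (9/59) * 4 = 36/59
  A: (8/59) * 5 = 40/59
Sum = (20 + 15 + 36 + 20 + 36 + 40)/59 = 167/59

L = 167/59 = 2.8305 bits/symbol


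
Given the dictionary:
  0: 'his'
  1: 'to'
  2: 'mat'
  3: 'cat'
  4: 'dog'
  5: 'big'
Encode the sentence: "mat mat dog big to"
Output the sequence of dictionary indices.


Look up each word in the dictionary:
  'mat' -> 2
  'mat' -> 2
  'dog' -> 4
  'big' -> 5
  'to' -> 1

Encoded: [2, 2, 4, 5, 1]


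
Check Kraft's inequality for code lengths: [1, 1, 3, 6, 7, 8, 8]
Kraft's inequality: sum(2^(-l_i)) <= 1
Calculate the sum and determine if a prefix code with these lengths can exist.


Sum = 2^(-1) + 2^(-1) + 2^(-3) + 2^(-6) + 2^(-7) + 2^(-8) + 2^(-8)
    = 0.5 + 0.5 + 0.125 + 0.015625 + 0.0078125 + 0.00390625 + 0.00390625
    = 296/256 = 1.15625
Since 1.15625 > 1, Kraft's inequality is NOT satisfied.
A prefix code with these lengths CANNOT exist.

Kraft sum = 1.15625. Not satisfied.


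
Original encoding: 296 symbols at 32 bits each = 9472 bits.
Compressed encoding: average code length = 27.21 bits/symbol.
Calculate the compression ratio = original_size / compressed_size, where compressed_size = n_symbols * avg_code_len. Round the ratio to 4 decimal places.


original_size = n_symbols * orig_bits = 296 * 32 = 9472 bits
compressed_size = n_symbols * avg_code_len = 296 * 27.21 = 8054.16 bits
ratio = original_size / compressed_size = 9472 / 8054.16 = 1.176

Compression ratio = 1.176


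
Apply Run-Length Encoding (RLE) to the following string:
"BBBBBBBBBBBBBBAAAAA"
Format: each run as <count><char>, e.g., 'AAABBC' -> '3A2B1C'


Scanning runs left to right:
  i=0: run of 'B' x 14 -> '14B'
  i=14: run of 'A' x 5 -> '5A'

RLE = 14B5A


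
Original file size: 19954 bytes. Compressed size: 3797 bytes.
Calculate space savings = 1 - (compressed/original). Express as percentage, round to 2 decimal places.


ratio = compressed/original = 3797/19954 = 0.190288
savings = 1 - ratio = 1 - 0.190288 = 0.809712
as a percentage: 0.809712 * 100 = 80.97%

Space savings = 1 - 3797/19954 = 80.97%


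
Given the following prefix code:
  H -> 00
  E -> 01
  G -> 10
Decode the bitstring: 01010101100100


Decoding step by step:
Bits 01 -> E
Bits 01 -> E
Bits 01 -> E
Bits 01 -> E
Bits 10 -> G
Bits 01 -> E
Bits 00 -> H


Decoded message: EEEEGEH


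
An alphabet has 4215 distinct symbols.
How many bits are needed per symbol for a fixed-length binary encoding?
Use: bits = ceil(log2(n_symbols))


log2(4215) = 12.0413
Bracket: 2^12 = 4096 < 4215 <= 2^13 = 8192
So ceil(log2(4215)) = 13

bits = ceil(log2(4215)) = ceil(12.0413) = 13 bits


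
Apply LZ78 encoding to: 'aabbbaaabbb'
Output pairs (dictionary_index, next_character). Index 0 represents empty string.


LZ78 encoding steps:
Dictionary: {0: ''}
Step 1: w='' (idx 0), next='a' -> output (0, 'a'), add 'a' as idx 1
Step 2: w='a' (idx 1), next='b' -> output (1, 'b'), add 'ab' as idx 2
Step 3: w='' (idx 0), next='b' -> output (0, 'b'), add 'b' as idx 3
Step 4: w='b' (idx 3), next='a' -> output (3, 'a'), add 'ba' as idx 4
Step 5: w='a' (idx 1), next='a' -> output (1, 'a'), add 'aa' as idx 5
Step 6: w='b' (idx 3), next='b' -> output (3, 'b'), add 'bb' as idx 6
Step 7: w='b' (idx 3), end of input -> output (3, '')


Encoded: [(0, 'a'), (1, 'b'), (0, 'b'), (3, 'a'), (1, 'a'), (3, 'b'), (3, '')]


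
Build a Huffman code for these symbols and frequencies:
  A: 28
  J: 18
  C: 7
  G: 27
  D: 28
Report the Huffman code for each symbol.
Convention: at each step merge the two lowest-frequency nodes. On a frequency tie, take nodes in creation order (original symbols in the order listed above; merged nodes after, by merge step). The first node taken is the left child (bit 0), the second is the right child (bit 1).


Huffman tree construction:
Step 1: Merge C(7) + J(18) = 25
Step 2: Merge (C+J)(25) + G(27) = 52
Step 3: Merge A(28) + D(28) = 56
Step 4: Merge ((C+J)+G)(52) + (A+D)(56) = 108
Read each symbol's code off the tree from the root (left child = 0, right child = 1).

Codes:
  A: 10 (length 2)
  J: 001 (length 3)
  C: 000 (length 3)
  G: 01 (length 2)
  D: 11 (length 2)
Average code length: 241/108 = 2.2315 bits/symbol


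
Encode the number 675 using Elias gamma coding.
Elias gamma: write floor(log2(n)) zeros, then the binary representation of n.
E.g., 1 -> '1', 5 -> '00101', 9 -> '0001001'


num_bits = floor(log2(675)) + 1 = 10
leading_zeros = num_bits - 1 = 9
binary(675) = 1010100011

Elias gamma(675) = '000000000' + '1010100011' = 0000000001010100011 (19 bits)


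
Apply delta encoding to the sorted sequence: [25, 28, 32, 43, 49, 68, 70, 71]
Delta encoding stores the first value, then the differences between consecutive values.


First value: 25
Deltas:
  28 - 25 = 3
  32 - 28 = 4
  43 - 32 = 11
  49 - 43 = 6
  68 - 49 = 19
  70 - 68 = 2
  71 - 70 = 1


Delta encoded: [25, 3, 4, 11, 6, 19, 2, 1]


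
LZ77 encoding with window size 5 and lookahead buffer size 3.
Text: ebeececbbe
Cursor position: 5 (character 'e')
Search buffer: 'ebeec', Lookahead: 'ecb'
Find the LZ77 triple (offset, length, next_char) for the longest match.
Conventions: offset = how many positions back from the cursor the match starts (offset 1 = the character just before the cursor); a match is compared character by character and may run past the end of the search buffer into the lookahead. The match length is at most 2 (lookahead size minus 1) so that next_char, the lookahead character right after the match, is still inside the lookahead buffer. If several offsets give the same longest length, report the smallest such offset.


Try each offset into the search buffer:
  offset=1 (pos 4, char 'c'): match length 0
  offset=2 (pos 3, char 'e'): match length 2
  offset=3 (pos 2, char 'e'): match length 1
  offset=4 (pos 1, char 'b'): match length 0
  offset=5 (pos 0, char 'e'): match length 1
Longest match has length 2 at offset 2.
next_char = character at position 5 + 2 = 7 -> 'b'

Best match: offset=2, length=2 (matching 'ec' starting at position 3)
LZ77 triple: (2, 2, 'b')


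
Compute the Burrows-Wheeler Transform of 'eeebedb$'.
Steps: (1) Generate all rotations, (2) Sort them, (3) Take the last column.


Rotations (sorted):
  0: $eeebedb -> last char: b
  1: b$eeebed -> last char: d
  2: bedb$eee -> last char: e
  3: db$eeebe -> last char: e
  4: ebedb$ee -> last char: e
  5: edb$eeeb -> last char: b
  6: eebedb$e -> last char: e
  7: eeebedb$ -> last char: $


BWT = bdeeebe$


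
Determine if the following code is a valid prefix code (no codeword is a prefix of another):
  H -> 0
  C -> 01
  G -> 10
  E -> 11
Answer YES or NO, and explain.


Checking each pair (does one codeword prefix another?):
  H='0' vs C='01': prefix -- VIOLATION

NO -- this is NOT a valid prefix code. H (0) is a prefix of C (01).


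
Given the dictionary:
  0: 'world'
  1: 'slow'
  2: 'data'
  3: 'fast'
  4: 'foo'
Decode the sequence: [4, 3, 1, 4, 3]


Look up each index in the dictionary:
  4 -> 'foo'
  3 -> 'fast'
  1 -> 'slow'
  4 -> 'foo'
  3 -> 'fast'

Decoded: "foo fast slow foo fast"


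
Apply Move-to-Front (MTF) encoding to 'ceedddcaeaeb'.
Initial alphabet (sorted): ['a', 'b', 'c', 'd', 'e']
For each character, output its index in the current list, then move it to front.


MTF encoding:
'c': index 2 in ['a', 'b', 'c', 'd', 'e'] -> ['c', 'a', 'b', 'd', 'e']
'e': index 4 in ['c', 'a', 'b', 'd', 'e'] -> ['e', 'c', 'a', 'b', 'd']
'e': index 0 in ['e', 'c', 'a', 'b', 'd'] -> ['e', 'c', 'a', 'b', 'd']
'd': index 4 in ['e', 'c', 'a', 'b', 'd'] -> ['d', 'e', 'c', 'a', 'b']
'd': index 0 in ['d', 'e', 'c', 'a', 'b'] -> ['d', 'e', 'c', 'a', 'b']
'd': index 0 in ['d', 'e', 'c', 'a', 'b'] -> ['d', 'e', 'c', 'a', 'b']
'c': index 2 in ['d', 'e', 'c', 'a', 'b'] -> ['c', 'd', 'e', 'a', 'b']
'a': index 3 in ['c', 'd', 'e', 'a', 'b'] -> ['a', 'c', 'd', 'e', 'b']
'e': index 3 in ['a', 'c', 'd', 'e', 'b'] -> ['e', 'a', 'c', 'd', 'b']
'a': index 1 in ['e', 'a', 'c', 'd', 'b'] -> ['a', 'e', 'c', 'd', 'b']
'e': index 1 in ['a', 'e', 'c', 'd', 'b'] -> ['e', 'a', 'c', 'd', 'b']
'b': index 4 in ['e', 'a', 'c', 'd', 'b'] -> ['b', 'e', 'a', 'c', 'd']


Output: [2, 4, 0, 4, 0, 0, 2, 3, 3, 1, 1, 4]


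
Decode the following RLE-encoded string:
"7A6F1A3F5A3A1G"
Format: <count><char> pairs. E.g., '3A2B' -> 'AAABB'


Expanding each <count><char> pair:
  7A -> 'AAAAAAA'
  6F -> 'FFFFFF'
  1A -> 'A'
  3F -> 'FFF'
  5A -> 'AAAAA'
  3A -> 'AAA'
  1G -> 'G'

Decoded = AAAAAAAFFFFFFAFFFAAAAAAAAG


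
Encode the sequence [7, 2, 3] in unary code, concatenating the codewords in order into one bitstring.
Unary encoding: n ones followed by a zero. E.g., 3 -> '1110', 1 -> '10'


Encode each number as n ones followed by a terminating 0:
  7 -> 11111110 (8 bits)
  2 -> 110 (3 bits)
  3 -> 1110 (4 bits)
Total length = 8 + 3 + 4 = 15 bits.

Unary([7, 2, 3]) = 111111101101110 (15 bits)


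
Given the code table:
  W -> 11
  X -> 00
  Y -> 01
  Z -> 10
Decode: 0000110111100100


Decoding:
00 -> X
00 -> X
11 -> W
01 -> Y
11 -> W
10 -> Z
01 -> Y
00 -> X


Result: XXWYWZYX


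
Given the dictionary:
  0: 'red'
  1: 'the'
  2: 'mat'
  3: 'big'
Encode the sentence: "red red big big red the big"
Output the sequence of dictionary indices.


Look up each word in the dictionary:
  'red' -> 0
  'red' -> 0
  'big' -> 3
  'big' -> 3
  'red' -> 0
  'the' -> 1
  'big' -> 3

Encoded: [0, 0, 3, 3, 0, 1, 3]


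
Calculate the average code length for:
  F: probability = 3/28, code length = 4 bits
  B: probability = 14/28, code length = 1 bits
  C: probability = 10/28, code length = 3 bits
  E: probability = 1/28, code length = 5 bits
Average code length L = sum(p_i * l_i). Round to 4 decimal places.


Weighted contributions p_i * l_i:
  F: (3/28) * 4 = 12/28
  B: (14/28) * 1 = 14/28
  C: (10/28) * 3 = 30/28
  E: (1/28) * 5 = 5/28
Sum = (12 + 14 + 30 + 5)/28 = 61/28

L = 61/28 = 2.1786 bits/symbol


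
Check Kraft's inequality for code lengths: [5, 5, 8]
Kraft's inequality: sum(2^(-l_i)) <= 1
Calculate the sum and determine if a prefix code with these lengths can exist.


Sum = 2^(-5) + 2^(-5) + 2^(-8)
    = 0.03125 + 0.03125 + 0.00390625
    = 17/256 = 0.06640625
Since 0.06640625 <= 1, Kraft's inequality IS satisfied.
A prefix code with these lengths CAN exist.

Kraft sum = 0.06640625. Satisfied.


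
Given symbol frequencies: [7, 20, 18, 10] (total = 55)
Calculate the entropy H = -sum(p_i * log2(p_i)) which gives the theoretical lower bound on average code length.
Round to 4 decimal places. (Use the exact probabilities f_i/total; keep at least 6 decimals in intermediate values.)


Per-symbol terms -p_i * log2(p_i) with p_i = f_i/55:
  p = 7/55 = 0.127273: log2(p) = -2.974005, -p*log2(p) = 0.378510
  p = 20/55 = 0.363636: log2(p) = -1.459432, -p*log2(p) = 0.530702
  p = 18/55 = 0.327273: log2(p) = -1.611435, -p*log2(p) = 0.527379
  p = 10/55 = 0.181818: log2(p) = -2.459432, -p*log2(p) = 0.447169
H = 0.378510 + 0.530702 + 0.527379 + 0.447169 = 1.883760

H = 1.8838 bits/symbol


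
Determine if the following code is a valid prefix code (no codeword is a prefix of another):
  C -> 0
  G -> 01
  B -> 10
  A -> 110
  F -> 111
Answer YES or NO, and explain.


Checking each pair (does one codeword prefix another?):
  C='0' vs G='01': prefix -- VIOLATION

NO -- this is NOT a valid prefix code. C (0) is a prefix of G (01).


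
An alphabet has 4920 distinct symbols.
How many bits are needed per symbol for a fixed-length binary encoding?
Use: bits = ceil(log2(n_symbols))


log2(4920) = 12.2644
Bracket: 2^12 = 4096 < 4920 <= 2^13 = 8192
So ceil(log2(4920)) = 13

bits = ceil(log2(4920)) = ceil(12.2644) = 13 bits


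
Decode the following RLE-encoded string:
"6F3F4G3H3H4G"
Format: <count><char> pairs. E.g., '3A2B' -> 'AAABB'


Expanding each <count><char> pair:
  6F -> 'FFFFFF'
  3F -> 'FFF'
  4G -> 'GGGG'
  3H -> 'HHH'
  3H -> 'HHH'
  4G -> 'GGGG'

Decoded = FFFFFFFFFGGGGHHHHHHGGGG


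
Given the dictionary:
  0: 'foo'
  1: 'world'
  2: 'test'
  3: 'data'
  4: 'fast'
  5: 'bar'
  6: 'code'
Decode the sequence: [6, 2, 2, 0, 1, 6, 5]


Look up each index in the dictionary:
  6 -> 'code'
  2 -> 'test'
  2 -> 'test'
  0 -> 'foo'
  1 -> 'world'
  6 -> 'code'
  5 -> 'bar'

Decoded: "code test test foo world code bar"


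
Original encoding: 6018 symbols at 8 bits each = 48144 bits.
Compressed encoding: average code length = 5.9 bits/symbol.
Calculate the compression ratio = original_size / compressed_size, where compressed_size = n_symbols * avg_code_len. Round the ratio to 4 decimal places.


original_size = n_symbols * orig_bits = 6018 * 8 = 48144 bits
compressed_size = n_symbols * avg_code_len = 6018 * 5.9 = 35506.2 bits
ratio = original_size / compressed_size = 48144 / 35506.2 = 1.3559

Compression ratio = 1.3559


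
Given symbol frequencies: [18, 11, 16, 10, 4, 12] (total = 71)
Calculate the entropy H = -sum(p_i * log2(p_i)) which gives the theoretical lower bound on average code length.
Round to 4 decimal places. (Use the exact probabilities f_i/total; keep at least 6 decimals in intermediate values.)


Per-symbol terms -p_i * log2(p_i) with p_i = f_i/71:
  p = 18/71 = 0.253521: log2(p) = -1.979822, -p*log2(p) = 0.501927
  p = 11/71 = 0.154930: log2(p) = -2.690316, -p*log2(p) = 0.416809
  p = 16/71 = 0.225352: log2(p) = -2.149747, -p*log2(p) = 0.484450
  p = 10/71 = 0.140845: log2(p) = -2.827819, -p*log2(p) = 0.398284
  p = 4/71 = 0.056338: log2(p) = -4.149747, -p*log2(p) = 0.233789
  p = 12/71 = 0.169014: log2(p) = -2.564785, -p*log2(p) = 0.433485
H = 0.501927 + 0.416809 + 0.484450 + 0.398284 + 0.233789 + 0.433485 = 2.468744

H = 2.4687 bits/symbol


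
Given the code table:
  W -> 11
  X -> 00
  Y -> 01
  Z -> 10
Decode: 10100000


Decoding:
10 -> Z
10 -> Z
00 -> X
00 -> X


Result: ZZXX


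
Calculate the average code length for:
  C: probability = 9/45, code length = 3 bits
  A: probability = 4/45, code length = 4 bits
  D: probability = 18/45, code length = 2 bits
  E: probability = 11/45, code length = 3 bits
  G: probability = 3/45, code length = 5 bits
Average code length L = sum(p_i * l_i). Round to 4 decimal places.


Weighted contributions p_i * l_i:
  C: (9/45) * 3 = 27/45
  A: (4/45) * 4 = 16/45
  D: (18/45) * 2 = 36/45
  E: (11/45) * 3 = 33/45
  G: (3/45) * 5 = 15/45
Sum = (27 + 16 + 36 + 33 + 15)/45 = 127/45

L = 127/45 = 2.8222 bits/symbol


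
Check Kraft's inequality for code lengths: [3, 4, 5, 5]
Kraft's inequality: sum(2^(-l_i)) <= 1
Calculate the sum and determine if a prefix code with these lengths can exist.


Sum = 2^(-3) + 2^(-4) + 2^(-5) + 2^(-5)
    = 0.125 + 0.0625 + 0.03125 + 0.03125
    = 8/32 = 0.25
Since 0.25 <= 1, Kraft's inequality IS satisfied.
A prefix code with these lengths CAN exist.

Kraft sum = 0.25. Satisfied.


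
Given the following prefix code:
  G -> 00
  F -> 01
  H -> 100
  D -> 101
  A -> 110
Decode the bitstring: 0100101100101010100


Decoding step by step:
Bits 01 -> F
Bits 00 -> G
Bits 101 -> D
Bits 100 -> H
Bits 101 -> D
Bits 01 -> F
Bits 01 -> F
Bits 00 -> G


Decoded message: FGDHDFFG


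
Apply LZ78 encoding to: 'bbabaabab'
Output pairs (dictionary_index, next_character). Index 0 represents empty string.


LZ78 encoding steps:
Dictionary: {0: ''}
Step 1: w='' (idx 0), next='b' -> output (0, 'b'), add 'b' as idx 1
Step 2: w='b' (idx 1), next='a' -> output (1, 'a'), add 'ba' as idx 2
Step 3: w='ba' (idx 2), next='a' -> output (2, 'a'), add 'baa' as idx 3
Step 4: w='ba' (idx 2), next='b' -> output (2, 'b'), add 'bab' as idx 4


Encoded: [(0, 'b'), (1, 'a'), (2, 'a'), (2, 'b')]


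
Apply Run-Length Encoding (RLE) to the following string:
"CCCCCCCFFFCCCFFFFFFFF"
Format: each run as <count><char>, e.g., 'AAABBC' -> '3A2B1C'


Scanning runs left to right:
  i=0: run of 'C' x 7 -> '7C'
  i=7: run of 'F' x 3 -> '3F'
  i=10: run of 'C' x 3 -> '3C'
  i=13: run of 'F' x 8 -> '8F'

RLE = 7C3F3C8F


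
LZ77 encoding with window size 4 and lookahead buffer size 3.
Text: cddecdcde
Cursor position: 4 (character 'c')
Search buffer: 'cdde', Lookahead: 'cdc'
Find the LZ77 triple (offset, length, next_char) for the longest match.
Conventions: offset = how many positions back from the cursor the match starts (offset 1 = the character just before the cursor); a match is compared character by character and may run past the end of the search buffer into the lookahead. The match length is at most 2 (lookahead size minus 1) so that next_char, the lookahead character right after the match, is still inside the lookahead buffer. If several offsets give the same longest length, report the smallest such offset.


Try each offset into the search buffer:
  offset=1 (pos 3, char 'e'): match length 0
  offset=2 (pos 2, char 'd'): match length 0
  offset=3 (pos 1, char 'd'): match length 0
  offset=4 (pos 0, char 'c'): match length 2
Longest match has length 2 at offset 4.
next_char = character at position 4 + 2 = 6 -> 'c'

Best match: offset=4, length=2 (matching 'cd' starting at position 0)
LZ77 triple: (4, 2, 'c')


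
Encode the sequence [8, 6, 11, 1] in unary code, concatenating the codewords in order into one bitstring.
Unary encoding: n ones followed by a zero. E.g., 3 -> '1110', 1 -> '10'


Encode each number as n ones followed by a terminating 0:
  8 -> 111111110 (9 bits)
  6 -> 1111110 (7 bits)
  11 -> 111111111110 (12 bits)
  1 -> 10 (2 bits)
Total length = 9 + 7 + 12 + 2 = 30 bits.

Unary([8, 6, 11, 1]) = 111111110111111011111111111010 (30 bits)


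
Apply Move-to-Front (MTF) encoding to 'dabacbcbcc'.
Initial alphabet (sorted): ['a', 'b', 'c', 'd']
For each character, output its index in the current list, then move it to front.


MTF encoding:
'd': index 3 in ['a', 'b', 'c', 'd'] -> ['d', 'a', 'b', 'c']
'a': index 1 in ['d', 'a', 'b', 'c'] -> ['a', 'd', 'b', 'c']
'b': index 2 in ['a', 'd', 'b', 'c'] -> ['b', 'a', 'd', 'c']
'a': index 1 in ['b', 'a', 'd', 'c'] -> ['a', 'b', 'd', 'c']
'c': index 3 in ['a', 'b', 'd', 'c'] -> ['c', 'a', 'b', 'd']
'b': index 2 in ['c', 'a', 'b', 'd'] -> ['b', 'c', 'a', 'd']
'c': index 1 in ['b', 'c', 'a', 'd'] -> ['c', 'b', 'a', 'd']
'b': index 1 in ['c', 'b', 'a', 'd'] -> ['b', 'c', 'a', 'd']
'c': index 1 in ['b', 'c', 'a', 'd'] -> ['c', 'b', 'a', 'd']
'c': index 0 in ['c', 'b', 'a', 'd'] -> ['c', 'b', 'a', 'd']


Output: [3, 1, 2, 1, 3, 2, 1, 1, 1, 0]


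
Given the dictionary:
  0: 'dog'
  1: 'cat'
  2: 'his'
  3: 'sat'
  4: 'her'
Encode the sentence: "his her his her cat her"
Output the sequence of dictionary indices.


Look up each word in the dictionary:
  'his' -> 2
  'her' -> 4
  'his' -> 2
  'her' -> 4
  'cat' -> 1
  'her' -> 4

Encoded: [2, 4, 2, 4, 1, 4]


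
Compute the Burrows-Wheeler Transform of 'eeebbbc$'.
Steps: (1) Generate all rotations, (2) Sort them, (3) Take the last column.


Rotations (sorted):
  0: $eeebbbc -> last char: c
  1: bbbc$eee -> last char: e
  2: bbc$eeeb -> last char: b
  3: bc$eeebb -> last char: b
  4: c$eeebbb -> last char: b
  5: ebbbc$ee -> last char: e
  6: eebbbc$e -> last char: e
  7: eeebbbc$ -> last char: $


BWT = cebbbee$


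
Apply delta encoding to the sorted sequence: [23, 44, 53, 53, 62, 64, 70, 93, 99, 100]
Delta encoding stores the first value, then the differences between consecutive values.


First value: 23
Deltas:
  44 - 23 = 21
  53 - 44 = 9
  53 - 53 = 0
  62 - 53 = 9
  64 - 62 = 2
  70 - 64 = 6
  93 - 70 = 23
  99 - 93 = 6
  100 - 99 = 1


Delta encoded: [23, 21, 9, 0, 9, 2, 6, 23, 6, 1]


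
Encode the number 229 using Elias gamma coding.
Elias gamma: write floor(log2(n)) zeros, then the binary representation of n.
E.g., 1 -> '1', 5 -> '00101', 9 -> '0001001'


num_bits = floor(log2(229)) + 1 = 8
leading_zeros = num_bits - 1 = 7
binary(229) = 11100101

Elias gamma(229) = '0000000' + '11100101' = 000000011100101 (15 bits)


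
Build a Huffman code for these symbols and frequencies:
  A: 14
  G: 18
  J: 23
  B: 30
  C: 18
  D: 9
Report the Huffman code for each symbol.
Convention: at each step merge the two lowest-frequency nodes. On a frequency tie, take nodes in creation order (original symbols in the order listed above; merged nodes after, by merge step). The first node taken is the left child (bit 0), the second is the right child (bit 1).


Huffman tree construction:
Step 1: Merge D(9) + A(14) = 23
Step 2: Merge G(18) + C(18) = 36
Step 3: Merge J(23) + (D+A)(23) = 46
Step 4: Merge B(30) + (G+C)(36) = 66
Step 5: Merge (J+(D+A))(46) + (B+(G+C))(66) = 112
Read each symbol's code off the tree from the root (left child = 0, right child = 1).

Codes:
  A: 011 (length 3)
  G: 110 (length 3)
  J: 00 (length 2)
  B: 10 (length 2)
  C: 111 (length 3)
  D: 010 (length 3)
Average code length: 283/112 = 2.5268 bits/symbol


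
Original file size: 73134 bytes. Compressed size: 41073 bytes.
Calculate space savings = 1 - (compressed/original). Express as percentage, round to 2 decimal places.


ratio = compressed/original = 41073/73134 = 0.561613
savings = 1 - ratio = 1 - 0.561613 = 0.438387
as a percentage: 0.438387 * 100 = 43.84%

Space savings = 1 - 41073/73134 = 43.84%


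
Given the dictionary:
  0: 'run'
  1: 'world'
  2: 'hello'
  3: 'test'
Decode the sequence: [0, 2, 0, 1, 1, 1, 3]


Look up each index in the dictionary:
  0 -> 'run'
  2 -> 'hello'
  0 -> 'run'
  1 -> 'world'
  1 -> 'world'
  1 -> 'world'
  3 -> 'test'

Decoded: "run hello run world world world test"
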